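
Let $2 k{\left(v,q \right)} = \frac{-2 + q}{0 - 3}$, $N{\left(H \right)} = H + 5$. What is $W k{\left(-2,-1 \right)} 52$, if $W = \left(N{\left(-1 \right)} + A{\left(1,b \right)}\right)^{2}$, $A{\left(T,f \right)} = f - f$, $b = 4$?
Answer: $416$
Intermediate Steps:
$N{\left(H \right)} = 5 + H$
$k{\left(v,q \right)} = \frac{1}{3} - \frac{q}{6}$ ($k{\left(v,q \right)} = \frac{\left(-2 + q\right) \frac{1}{0 - 3}}{2} = \frac{\left(-2 + q\right) \frac{1}{-3}}{2} = \frac{\left(-2 + q\right) \left(- \frac{1}{3}\right)}{2} = \frac{\frac{2}{3} - \frac{q}{3}}{2} = \frac{1}{3} - \frac{q}{6}$)
$A{\left(T,f \right)} = 0$
$W = 16$ ($W = \left(\left(5 - 1\right) + 0\right)^{2} = \left(4 + 0\right)^{2} = 4^{2} = 16$)
$W k{\left(-2,-1 \right)} 52 = 16 \left(\frac{1}{3} - - \frac{1}{6}\right) 52 = 16 \left(\frac{1}{3} + \frac{1}{6}\right) 52 = 16 \cdot \frac{1}{2} \cdot 52 = 8 \cdot 52 = 416$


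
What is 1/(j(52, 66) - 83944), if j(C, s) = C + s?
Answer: -1/83826 ≈ -1.1929e-5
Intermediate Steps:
1/(j(52, 66) - 83944) = 1/((52 + 66) - 83944) = 1/(118 - 83944) = 1/(-83826) = -1/83826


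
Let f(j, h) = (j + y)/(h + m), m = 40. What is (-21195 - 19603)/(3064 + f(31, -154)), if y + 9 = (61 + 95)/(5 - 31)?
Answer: -1162743/87320 ≈ -13.316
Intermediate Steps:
y = -15 (y = -9 + (61 + 95)/(5 - 31) = -9 + 156/(-26) = -9 + 156*(-1/26) = -9 - 6 = -15)
f(j, h) = (-15 + j)/(40 + h) (f(j, h) = (j - 15)/(h + 40) = (-15 + j)/(40 + h))
(-21195 - 19603)/(3064 + f(31, -154)) = (-21195 - 19603)/(3064 + (-15 + 31)/(40 - 154)) = -40798/(3064 + 16/(-114)) = -40798/(3064 - 1/114*16) = -40798/(3064 - 8/57) = -40798/174640/57 = -40798*57/174640 = -1162743/87320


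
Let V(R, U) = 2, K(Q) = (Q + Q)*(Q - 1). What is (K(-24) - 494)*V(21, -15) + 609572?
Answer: 610984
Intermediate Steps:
K(Q) = 2*Q*(-1 + Q) (K(Q) = (2*Q)*(-1 + Q) = 2*Q*(-1 + Q))
(K(-24) - 494)*V(21, -15) + 609572 = (2*(-24)*(-1 - 24) - 494)*2 + 609572 = (2*(-24)*(-25) - 494)*2 + 609572 = (1200 - 494)*2 + 609572 = 706*2 + 609572 = 1412 + 609572 = 610984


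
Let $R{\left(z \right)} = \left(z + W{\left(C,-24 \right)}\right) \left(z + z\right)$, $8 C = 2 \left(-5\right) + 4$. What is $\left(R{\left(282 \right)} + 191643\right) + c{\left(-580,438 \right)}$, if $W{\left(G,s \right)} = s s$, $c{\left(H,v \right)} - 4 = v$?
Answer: $675997$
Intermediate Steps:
$C = - \frac{3}{4}$ ($C = \frac{2 \left(-5\right) + 4}{8} = \frac{-10 + 4}{8} = \frac{1}{8} \left(-6\right) = - \frac{3}{4} \approx -0.75$)
$c{\left(H,v \right)} = 4 + v$
$W{\left(G,s \right)} = s^{2}$
$R{\left(z \right)} = 2 z \left(576 + z\right)$ ($R{\left(z \right)} = \left(z + \left(-24\right)^{2}\right) \left(z + z\right) = \left(z + 576\right) 2 z = \left(576 + z\right) 2 z = 2 z \left(576 + z\right)$)
$\left(R{\left(282 \right)} + 191643\right) + c{\left(-580,438 \right)} = \left(2 \cdot 282 \left(576 + 282\right) + 191643\right) + \left(4 + 438\right) = \left(2 \cdot 282 \cdot 858 + 191643\right) + 442 = \left(483912 + 191643\right) + 442 = 675555 + 442 = 675997$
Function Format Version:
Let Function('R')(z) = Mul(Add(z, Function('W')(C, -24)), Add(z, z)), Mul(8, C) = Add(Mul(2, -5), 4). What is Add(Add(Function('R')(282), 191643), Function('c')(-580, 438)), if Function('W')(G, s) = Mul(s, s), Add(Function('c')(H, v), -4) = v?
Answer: 675997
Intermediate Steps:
C = Rational(-3, 4) (C = Mul(Rational(1, 8), Add(Mul(2, -5), 4)) = Mul(Rational(1, 8), Add(-10, 4)) = Mul(Rational(1, 8), -6) = Rational(-3, 4) ≈ -0.75000)
Function('c')(H, v) = Add(4, v)
Function('W')(G, s) = Pow(s, 2)
Function('R')(z) = Mul(2, z, Add(576, z)) (Function('R')(z) = Mul(Add(z, Pow(-24, 2)), Add(z, z)) = Mul(Add(z, 576), Mul(2, z)) = Mul(Add(576, z), Mul(2, z)) = Mul(2, z, Add(576, z)))
Add(Add(Function('R')(282), 191643), Function('c')(-580, 438)) = Add(Add(Mul(2, 282, Add(576, 282)), 191643), Add(4, 438)) = Add(Add(Mul(2, 282, 858), 191643), 442) = Add(Add(483912, 191643), 442) = Add(675555, 442) = 675997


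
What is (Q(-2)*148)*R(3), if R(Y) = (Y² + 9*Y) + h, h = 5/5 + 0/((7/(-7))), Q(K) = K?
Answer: -10952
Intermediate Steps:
h = 1 (h = 5*(⅕) + 0/((7*(-⅐))) = 1 + 0/(-1) = 1 + 0*(-1) = 1 + 0 = 1)
R(Y) = 1 + Y² + 9*Y (R(Y) = (Y² + 9*Y) + 1 = 1 + Y² + 9*Y)
(Q(-2)*148)*R(3) = (-2*148)*(1 + 3² + 9*3) = -296*(1 + 9 + 27) = -296*37 = -10952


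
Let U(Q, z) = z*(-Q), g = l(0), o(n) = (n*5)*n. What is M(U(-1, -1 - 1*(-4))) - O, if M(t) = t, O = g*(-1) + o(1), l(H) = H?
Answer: -2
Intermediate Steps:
o(n) = 5*n² (o(n) = (5*n)*n = 5*n²)
g = 0
U(Q, z) = -Q*z
O = 5 (O = 0*(-1) + 5*1² = 0 + 5*1 = 0 + 5 = 5)
M(U(-1, -1 - 1*(-4))) - O = -1*(-1)*(-1 - 1*(-4)) - 1*5 = -1*(-1)*(-1 + 4) - 5 = -1*(-1)*3 - 5 = 3 - 5 = -2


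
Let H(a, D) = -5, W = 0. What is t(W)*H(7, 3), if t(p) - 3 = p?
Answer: -15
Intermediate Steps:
t(p) = 3 + p
t(W)*H(7, 3) = (3 + 0)*(-5) = 3*(-5) = -15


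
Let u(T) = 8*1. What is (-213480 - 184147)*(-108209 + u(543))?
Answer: 43023639027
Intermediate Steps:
u(T) = 8
(-213480 - 184147)*(-108209 + u(543)) = (-213480 - 184147)*(-108209 + 8) = -397627*(-108201) = 43023639027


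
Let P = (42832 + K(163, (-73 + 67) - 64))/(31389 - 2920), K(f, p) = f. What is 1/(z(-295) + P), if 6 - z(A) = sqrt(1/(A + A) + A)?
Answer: 3591287768390/168036974099801 + 2431451883*I*sqrt(11410010)/168036974099801 ≈ 0.021372 + 0.048877*I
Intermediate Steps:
z(A) = 6 - sqrt(A + 1/(2*A)) (z(A) = 6 - sqrt(1/(A + A) + A) = 6 - sqrt(1/(2*A) + A) = 6 - sqrt(A + 1/(2*A)))
P = 42995/28469 (P = (42832 + 163)/(31389 - 2920) = 42995/28469 ≈ 1.5102)
1/(z(-295) + P) = 1/((6 - sqrt(2/(-295) + 4*(-295))/2) + 42995/28469) = 1/((6 - sqrt(2*(-1/295) - 1180)/2) + 42995/28469) = 1/((6 - sqrt(-2/295 - 1180)/2) + 42995/28469) = 1/((6 - 3*I*sqrt(11410010)/590) + 42995/28469) = 1/(213809/28469 - 3*I*sqrt(11410010)/590)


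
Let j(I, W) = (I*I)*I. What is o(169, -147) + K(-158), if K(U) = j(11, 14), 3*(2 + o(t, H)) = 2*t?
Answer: 4325/3 ≈ 1441.7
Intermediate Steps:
o(t, H) = -2 + 2*t/3 (o(t, H) = -2 + (2*t)/3 = -2 + 2*t/3)
j(I, W) = I³ (j(I, W) = I²*I = I³)
K(U) = 1331 (K(U) = 11³ = 1331)
o(169, -147) + K(-158) = (-2 + (⅔)*169) + 1331 = (-2 + 338/3) + 1331 = 332/3 + 1331 = 4325/3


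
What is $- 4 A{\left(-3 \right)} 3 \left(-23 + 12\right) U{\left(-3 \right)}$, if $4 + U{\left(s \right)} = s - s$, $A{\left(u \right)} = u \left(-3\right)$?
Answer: $-4752$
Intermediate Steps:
$A{\left(u \right)} = - 3 u$
$U{\left(s \right)} = -4$ ($U{\left(s \right)} = -4 + \left(s - s\right) = -4 + 0 = -4$)
$- 4 A{\left(-3 \right)} 3 \left(-23 + 12\right) U{\left(-3 \right)} = - 4 \left(\left(-3\right) \left(-3\right)\right) 3 \left(-23 + 12\right) \left(-4\right) = \left(-4\right) 9 \cdot 3 \left(-11\right) \left(-4\right) = \left(-36\right) 3 \left(-11\right) \left(-4\right) = \left(-108\right) \left(-11\right) \left(-4\right) = 1188 \left(-4\right) = -4752$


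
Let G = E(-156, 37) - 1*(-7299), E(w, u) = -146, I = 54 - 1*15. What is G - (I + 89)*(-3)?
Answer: 7537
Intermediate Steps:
I = 39 (I = 54 - 15 = 39)
G = 7153 (G = -146 - 1*(-7299) = -146 + 7299 = 7153)
G - (I + 89)*(-3) = 7153 - (39 + 89)*(-3) = 7153 - 128*(-3) = 7153 - 1*(-384) = 7153 + 384 = 7537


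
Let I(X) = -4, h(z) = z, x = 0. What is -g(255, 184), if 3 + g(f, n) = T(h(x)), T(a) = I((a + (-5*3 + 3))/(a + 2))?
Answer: 7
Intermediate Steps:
T(a) = -4
g(f, n) = -7 (g(f, n) = -3 - 4 = -7)
-g(255, 184) = -1*(-7) = 7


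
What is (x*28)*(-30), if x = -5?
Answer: 4200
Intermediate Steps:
(x*28)*(-30) = -5*28*(-30) = -140*(-30) = 4200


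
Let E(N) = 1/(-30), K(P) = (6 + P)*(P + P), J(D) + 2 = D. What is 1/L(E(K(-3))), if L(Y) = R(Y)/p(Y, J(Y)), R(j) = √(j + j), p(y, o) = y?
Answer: I*√15/30 ≈ 0.1291*I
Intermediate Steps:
J(D) = -2 + D
K(P) = 2*P*(6 + P) (K(P) = (6 + P)*(2*P) = 2*P*(6 + P))
R(j) = √2*√j (R(j) = √(2*j) = √2*√j)
E(N) = -1/30
L(Y) = √2/√Y (L(Y) = (√2*√Y)/Y = √2/√Y)
1/L(E(K(-3))) = 1/(√2/√(-1/30)) = 1/(√2*(-I*√30)) = 1/(-2*I*√15) = I*√15/30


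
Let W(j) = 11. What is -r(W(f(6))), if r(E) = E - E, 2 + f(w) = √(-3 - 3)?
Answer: 0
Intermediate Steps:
f(w) = -2 + I*√6 (f(w) = -2 + √(-3 - 3) = -2 + √(-6) = -2 + I*√6)
r(E) = 0
-r(W(f(6))) = -1*0 = 0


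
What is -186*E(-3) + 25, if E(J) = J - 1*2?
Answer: 955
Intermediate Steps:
E(J) = -2 + J (E(J) = J - 2 = -2 + J)
-186*E(-3) + 25 = -186*(-2 - 3) + 25 = -186*(-5) + 25 = -31*(-30) + 25 = 930 + 25 = 955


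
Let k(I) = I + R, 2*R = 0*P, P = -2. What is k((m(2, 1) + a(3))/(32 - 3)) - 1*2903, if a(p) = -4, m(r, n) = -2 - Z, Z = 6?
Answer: -84199/29 ≈ -2903.4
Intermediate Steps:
m(r, n) = -8 (m(r, n) = -2 - 1*6 = -2 - 6 = -8)
R = 0 (R = (0*(-2))/2 = (½)*0 = 0)
k(I) = I (k(I) = I + 0 = I)
k((m(2, 1) + a(3))/(32 - 3)) - 1*2903 = (-8 - 4)/(32 - 3) - 1*2903 = -12/29 - 2903 = -84199/29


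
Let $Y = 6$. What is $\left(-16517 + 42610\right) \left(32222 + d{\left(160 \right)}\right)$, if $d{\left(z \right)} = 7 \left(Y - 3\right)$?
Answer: $841316599$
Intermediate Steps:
$d{\left(z \right)} = 21$ ($d{\left(z \right)} = 7 \left(6 - 3\right) = 7 \cdot 3 = 21$)
$\left(-16517 + 42610\right) \left(32222 + d{\left(160 \right)}\right) = \left(-16517 + 42610\right) \left(32222 + 21\right) = 26093 \cdot 32243 = 841316599$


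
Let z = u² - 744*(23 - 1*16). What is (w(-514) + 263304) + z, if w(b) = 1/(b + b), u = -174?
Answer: 296446415/1028 ≈ 2.8837e+5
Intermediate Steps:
w(b) = 1/(2*b)
z = 25068 (z = (-174)² - 744*(23 - 1*16) = 30276 - 744*(23 - 16) = 30276 - 744*7 = 30276 - 5208 = 25068)
(w(-514) + 263304) + z = ((½)/(-514) + 263304) + 25068 = ((½)*(-1/514) + 263304) + 25068 = (-1/1028 + 263304) + 25068 = 270676511/1028 + 25068 = 296446415/1028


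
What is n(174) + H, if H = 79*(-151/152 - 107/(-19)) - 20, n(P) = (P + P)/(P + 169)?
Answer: 18113561/52136 ≈ 347.43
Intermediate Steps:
n(P) = 2*P/(169 + P) (n(P) = (2*P)/(169 + P) = 2*P/(169 + P))
H = 52655/152 (H = 79*(-151*1/152 - 107*(-1/19)) - 20 = 79*(-151/152 + 107/19) - 20 = 79*(705/152) - 20 = 55695/152 - 20 = 52655/152 ≈ 346.41)
n(174) + H = 2*174/(169 + 174) + 52655/152 = 2*174/343 + 52655/152 = 2*174*(1/343) + 52655/152 = 348/343 + 52655/152 = 18113561/52136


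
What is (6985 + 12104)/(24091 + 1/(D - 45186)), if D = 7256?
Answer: 80449530/101530181 ≈ 0.79237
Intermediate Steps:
(6985 + 12104)/(24091 + 1/(D - 45186)) = (6985 + 12104)/(24091 + 1/(7256 - 45186)) = 19089/(24091 + 1/(-37930)) = 19089/(24091 - 1/37930) = 19089/(913771629/37930) = 19089*(37930/913771629) = 80449530/101530181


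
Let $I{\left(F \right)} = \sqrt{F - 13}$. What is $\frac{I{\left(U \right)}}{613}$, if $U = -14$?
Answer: $\frac{3 i \sqrt{3}}{613} \approx 0.0084766 i$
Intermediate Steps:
$I{\left(F \right)} = \sqrt{-13 + F}$
$\frac{I{\left(U \right)}}{613} = \frac{\sqrt{-13 - 14}}{613} = \sqrt{-27} \cdot \frac{1}{613} = 3 i \sqrt{3} \cdot \frac{1}{613} = \frac{3 i \sqrt{3}}{613}$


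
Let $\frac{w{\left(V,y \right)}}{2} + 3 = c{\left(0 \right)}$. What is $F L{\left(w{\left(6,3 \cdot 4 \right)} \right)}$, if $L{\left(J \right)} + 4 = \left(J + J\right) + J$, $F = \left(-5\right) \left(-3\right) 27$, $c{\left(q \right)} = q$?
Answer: $-8910$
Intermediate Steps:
$w{\left(V,y \right)} = -6$ ($w{\left(V,y \right)} = -6 + 2 \cdot 0 = -6 + 0 = -6$)
$F = 405$ ($F = 15 \cdot 27 = 405$)
$L{\left(J \right)} = -4 + 3 J$ ($L{\left(J \right)} = -4 + \left(\left(J + J\right) + J\right) = -4 + \left(2 J + J\right) = -4 + 3 J$)
$F L{\left(w{\left(6,3 \cdot 4 \right)} \right)} = 405 \left(-4 + 3 \left(-6\right)\right) = 405 \left(-4 - 18\right) = 405 \left(-22\right) = -8910$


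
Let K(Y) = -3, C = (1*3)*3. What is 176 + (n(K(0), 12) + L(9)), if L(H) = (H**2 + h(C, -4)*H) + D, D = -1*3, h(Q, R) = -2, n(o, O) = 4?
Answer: 240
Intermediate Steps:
C = 9 (C = 3*3 = 9)
D = -3
L(H) = -3 + H**2 - 2*H (L(H) = (H**2 - 2*H) - 3 = -3 + H**2 - 2*H)
176 + (n(K(0), 12) + L(9)) = 176 + (4 + (-3 + 9**2 - 2*9)) = 176 + (4 + (-3 + 81 - 18)) = 176 + (4 + 60) = 176 + 64 = 240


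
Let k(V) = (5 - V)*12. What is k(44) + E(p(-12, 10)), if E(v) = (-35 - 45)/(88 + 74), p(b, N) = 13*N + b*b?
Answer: -37948/81 ≈ -468.49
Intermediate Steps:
p(b, N) = b**2 + 13*N (p(b, N) = 13*N + b**2 = b**2 + 13*N)
k(V) = 60 - 12*V
E(v) = -40/81 (E(v) = -80/162 = -80*1/162 = -40/81)
k(44) + E(p(-12, 10)) = (60 - 12*44) - 40/81 = (60 - 528) - 40/81 = -468 - 40/81 = -37948/81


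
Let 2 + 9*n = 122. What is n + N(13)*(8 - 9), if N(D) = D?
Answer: ⅓ ≈ 0.33333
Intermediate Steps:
n = 40/3 (n = -2/9 + (⅑)*122 = -2/9 + 122/9 = 40/3 ≈ 13.333)
n + N(13)*(8 - 9) = 40/3 + 13*(8 - 9) = 40/3 + 13*(-1) = 40/3 - 13 = ⅓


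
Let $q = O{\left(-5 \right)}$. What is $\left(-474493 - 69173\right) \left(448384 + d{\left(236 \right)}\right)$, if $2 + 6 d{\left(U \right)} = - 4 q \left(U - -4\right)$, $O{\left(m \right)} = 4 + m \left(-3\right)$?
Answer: $-242118209882$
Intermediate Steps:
$O{\left(m \right)} = 4 - 3 m$
$q = 19$ ($q = 4 - -15 = 4 + 15 = 19$)
$d{\left(U \right)} = -51 - \frac{38 U}{3}$ ($d{\left(U \right)} = - \frac{1}{3} + \frac{\left(-4\right) 19 \left(U - -4\right)}{6} = - \frac{1}{3} + \frac{\left(-76\right) \left(U + 4\right)}{6} = - \frac{1}{3} + \frac{\left(-76\right) \left(4 + U\right)}{6} = - \frac{1}{3} + \frac{-304 - 76 U}{6} = - \frac{1}{3} - \left(\frac{152}{3} + \frac{38 U}{3}\right) = -51 - \frac{38 U}{3}$)
$\left(-474493 - 69173\right) \left(448384 + d{\left(236 \right)}\right) = \left(-474493 - 69173\right) \left(448384 - \frac{9121}{3}\right) = - 543666 \left(448384 - \frac{9121}{3}\right) = \left(-543666\right) \frac{1336031}{3} = -242118209882$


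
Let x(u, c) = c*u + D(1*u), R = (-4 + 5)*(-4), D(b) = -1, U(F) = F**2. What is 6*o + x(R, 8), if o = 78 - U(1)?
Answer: 429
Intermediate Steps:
o = 77 (o = 78 - 1*1**2 = 78 - 1*1 = 78 - 1 = 77)
R = -4 (R = 1*(-4) = -4)
x(u, c) = -1 + c*u (x(u, c) = c*u - 1 = -1 + c*u)
6*o + x(R, 8) = 6*77 + (-1 + 8*(-4)) = 462 + (-1 - 32) = 462 - 33 = 429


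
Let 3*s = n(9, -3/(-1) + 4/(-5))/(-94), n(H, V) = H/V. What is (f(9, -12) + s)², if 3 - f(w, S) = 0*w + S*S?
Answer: 21260264481/1069156 ≈ 19885.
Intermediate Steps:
s = -15/1034 (s = ((9/(-3/(-1) + 4/(-5)))/(-94))/3 = ((9/(-3*(-1) + 4*(-⅕)))*(-1/94))/3 = ((9/(3 - ⅘))*(-1/94))/3 = ((9/(11/5))*(-1/94))/3 = ((9*(5/11))*(-1/94))/3 = ((45/11)*(-1/94))/3 = (⅓)*(-45/1034) = -15/1034 ≈ -0.014507)
f(w, S) = 3 - S² (f(w, S) = 3 - (0*w + S*S) = 3 - (0 + S²) = 3 - S²)
(f(9, -12) + s)² = ((3 - 1*(-12)²) - 15/1034)² = ((3 - 1*144) - 15/1034)² = ((3 - 144) - 15/1034)² = (-141 - 15/1034)² = (-145809/1034)² = 21260264481/1069156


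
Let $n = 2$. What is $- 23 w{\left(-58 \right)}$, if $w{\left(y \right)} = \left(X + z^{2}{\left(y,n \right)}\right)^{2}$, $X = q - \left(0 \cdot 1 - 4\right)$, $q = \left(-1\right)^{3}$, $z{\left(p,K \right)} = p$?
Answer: $-260743847$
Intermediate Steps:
$q = -1$
$X = 3$ ($X = -1 - \left(0 \cdot 1 - 4\right) = -1 - \left(0 - 4\right) = -1 - -4 = -1 + 4 = 3$)
$w{\left(y \right)} = \left(3 + y^{2}\right)^{2}$
$- 23 w{\left(-58 \right)} = - 23 \left(3 + \left(-58\right)^{2}\right)^{2} = - 23 \left(3 + 3364\right)^{2} = - 23 \cdot 3367^{2} = \left(-23\right) 11336689 = -260743847$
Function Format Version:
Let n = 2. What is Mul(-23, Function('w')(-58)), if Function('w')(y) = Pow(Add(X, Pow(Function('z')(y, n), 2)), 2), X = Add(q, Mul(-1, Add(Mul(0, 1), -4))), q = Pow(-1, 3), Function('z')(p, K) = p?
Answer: -260743847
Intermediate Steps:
q = -1
X = 3 (X = Add(-1, Mul(-1, Add(Mul(0, 1), -4))) = Add(-1, Mul(-1, Add(0, -4))) = Add(-1, Mul(-1, -4)) = Add(-1, 4) = 3)
Function('w')(y) = Pow(Add(3, Pow(y, 2)), 2)
Mul(-23, Function('w')(-58)) = Mul(-23, Pow(Add(3, Pow(-58, 2)), 2)) = Mul(-23, Pow(Add(3, 3364), 2)) = Mul(-23, Pow(3367, 2)) = Mul(-23, 11336689) = -260743847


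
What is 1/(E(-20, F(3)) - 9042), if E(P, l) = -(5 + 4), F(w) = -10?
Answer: -1/9051 ≈ -0.00011049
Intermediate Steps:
E(P, l) = -9 (E(P, l) = -1*9 = -9)
1/(E(-20, F(3)) - 9042) = 1/(-9 - 9042) = 1/(-9051) = -1/9051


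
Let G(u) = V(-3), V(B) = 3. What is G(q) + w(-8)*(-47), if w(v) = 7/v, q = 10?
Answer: 353/8 ≈ 44.125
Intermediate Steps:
G(u) = 3
G(q) + w(-8)*(-47) = 3 + (7/(-8))*(-47) = 3 + (7*(-⅛))*(-47) = 3 - 7/8*(-47) = 3 + 329/8 = 353/8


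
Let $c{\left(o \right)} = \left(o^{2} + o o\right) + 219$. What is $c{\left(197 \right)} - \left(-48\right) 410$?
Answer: $97517$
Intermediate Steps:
$c{\left(o \right)} = 219 + 2 o^{2}$ ($c{\left(o \right)} = \left(o^{2} + o^{2}\right) + 219 = 2 o^{2} + 219 = 219 + 2 o^{2}$)
$c{\left(197 \right)} - \left(-48\right) 410 = \left(219 + 2 \cdot 197^{2}\right) - \left(-48\right) 410 = \left(219 + 2 \cdot 38809\right) - -19680 = \left(219 + 77618\right) + 19680 = 77837 + 19680 = 97517$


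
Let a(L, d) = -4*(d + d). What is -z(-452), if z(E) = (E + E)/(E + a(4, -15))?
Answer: -226/83 ≈ -2.7229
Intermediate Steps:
a(L, d) = -8*d
z(E) = 2*E/(120 + E) (z(E) = (E + E)/(E - 8*(-15)) = (2*E)/(E + 120) = (2*E)/(120 + E) = 2*E/(120 + E))
-z(-452) = -2*(-452)/(120 - 452) = -2*(-452)/(-332) = -2*(-452)*(-1)/332 = -1*226/83 = -226/83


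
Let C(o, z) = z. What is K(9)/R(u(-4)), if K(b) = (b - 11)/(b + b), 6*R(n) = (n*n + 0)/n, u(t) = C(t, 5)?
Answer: -2/15 ≈ -0.13333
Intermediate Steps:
u(t) = 5
R(n) = n/6 (R(n) = ((n*n + 0)/n)/6 = ((n² + 0)/n)/6 = (n²/n)/6 = n/6)
K(b) = (-11 + b)/(2*b) (K(b) = (-11 + b)/((2*b)) = (-11 + b)*(1/(2*b)) = (-11 + b)/(2*b))
K(9)/R(u(-4)) = ((½)*(-11 + 9)/9)/(((⅙)*5)) = ((½)*(⅑)*(-2))/(⅚) = -⅑*6/5 = -2/15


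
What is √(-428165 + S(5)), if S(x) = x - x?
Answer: I*√428165 ≈ 654.34*I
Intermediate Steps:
S(x) = 0
√(-428165 + S(5)) = √(-428165 + 0) = √(-428165) = I*√428165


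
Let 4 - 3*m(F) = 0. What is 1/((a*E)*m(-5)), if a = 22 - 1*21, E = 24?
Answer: 1/32 ≈ 0.031250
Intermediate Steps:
m(F) = 4/3 (m(F) = 4/3 - 1/3*0 = 4/3 + 0 = 4/3)
a = 1 (a = 22 - 21 = 1)
1/((a*E)*m(-5)) = 1/((1*24)*(4/3)) = 1/(24*(4/3)) = 1/32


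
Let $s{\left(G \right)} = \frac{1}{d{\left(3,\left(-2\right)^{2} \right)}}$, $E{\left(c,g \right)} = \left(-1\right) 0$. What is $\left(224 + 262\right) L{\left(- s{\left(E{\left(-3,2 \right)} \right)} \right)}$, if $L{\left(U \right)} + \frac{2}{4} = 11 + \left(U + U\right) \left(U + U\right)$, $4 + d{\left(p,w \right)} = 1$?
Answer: $5319$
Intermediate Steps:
$d{\left(p,w \right)} = -3$ ($d{\left(p,w \right)} = -4 + 1 = -3$)
$E{\left(c,g \right)} = 0$
$s{\left(G \right)} = - \frac{1}{3}$ ($s{\left(G \right)} = \frac{1}{-3} = - \frac{1}{3}$)
$L{\left(U \right)} = \frac{21}{2} + 4 U^{2}$ ($L{\left(U \right)} = - \frac{1}{2} + \left(11 + \left(U + U\right) \left(U + U\right)\right) = - \frac{1}{2} + \left(11 + 2 U 2 U\right) = - \frac{1}{2} + \left(11 + 4 U^{2}\right) = \frac{21}{2} + 4 U^{2}$)
$\left(224 + 262\right) L{\left(- s{\left(E{\left(-3,2 \right)} \right)} \right)} = \left(224 + 262\right) \left(\frac{21}{2} + 4 \left(\left(-1\right) \left(- \frac{1}{3}\right)\right)^{2}\right) = 486 \left(\frac{21}{2} + \frac{4}{9}\right) = 486 \cdot \frac{197}{18} = 5319$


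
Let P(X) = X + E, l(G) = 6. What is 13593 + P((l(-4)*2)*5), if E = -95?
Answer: 13558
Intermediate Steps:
P(X) = -95 + X (P(X) = X - 95 = -95 + X)
13593 + P((l(-4)*2)*5) = 13593 + (-95 + (6*2)*5) = 13593 + (-95 + 12*5) = 13593 + (-95 + 60) = 13593 - 35 = 13558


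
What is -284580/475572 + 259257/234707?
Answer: 4708537662/9301673117 ≈ 0.50620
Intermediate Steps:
-284580/475572 + 259257/234707 = -284580*1/475572 + 259257*(1/234707) = -23715/39631 + 259257/234707 = 4708537662/9301673117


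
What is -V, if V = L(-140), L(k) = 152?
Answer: -152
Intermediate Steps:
V = 152
-V = -1*152 = -152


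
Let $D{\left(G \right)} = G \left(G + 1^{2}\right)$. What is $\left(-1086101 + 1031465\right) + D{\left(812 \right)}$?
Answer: $605520$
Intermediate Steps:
$D{\left(G \right)} = G \left(1 + G\right)$ ($D{\left(G \right)} = G \left(G + 1\right) = G \left(1 + G\right)$)
$\left(-1086101 + 1031465\right) + D{\left(812 \right)} = \left(-1086101 + 1031465\right) + 812 \left(1 + 812\right) = -54636 + 812 \cdot 813 = -54636 + 660156 = 605520$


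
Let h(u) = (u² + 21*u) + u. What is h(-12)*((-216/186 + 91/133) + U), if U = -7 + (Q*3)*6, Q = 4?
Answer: -4560480/589 ≈ -7742.8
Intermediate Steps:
h(u) = u² + 22*u
U = 65 (U = -7 + (4*3)*6 = -7 + 12*6 = -7 + 72 = 65)
h(-12)*((-216/186 + 91/133) + U) = (-12*(22 - 12))*((-216/186 + 91/133) + 65) = (-12*10)*((-216*1/186 + 91*(1/133)) + 65) = -120*((-36/31 + 13/19) + 65) = -120*(-281/589 + 65) = -120*38004/589 = -4560480/589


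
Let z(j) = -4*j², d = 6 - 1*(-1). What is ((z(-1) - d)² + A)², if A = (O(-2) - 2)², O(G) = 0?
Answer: 15625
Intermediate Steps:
d = 7 (d = 6 + 1 = 7)
A = 4 (A = (0 - 2)² = (-2)² = 4)
((z(-1) - d)² + A)² = ((-4*(-1)² - 1*7)² + 4)² = ((-4*1 - 7)² + 4)² = ((-4 - 7)² + 4)² = ((-11)² + 4)² = (121 + 4)² = 125² = 15625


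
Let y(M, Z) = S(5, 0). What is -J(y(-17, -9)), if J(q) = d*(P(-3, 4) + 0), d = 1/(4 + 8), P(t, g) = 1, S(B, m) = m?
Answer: -1/12 ≈ -0.083333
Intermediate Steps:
y(M, Z) = 0
d = 1/12 ≈ 0.083333
J(q) = 1/12 (J(q) = (1 + 0)/12 = (1/12)*1 = 1/12)
-J(y(-17, -9)) = -1*1/12 = -1/12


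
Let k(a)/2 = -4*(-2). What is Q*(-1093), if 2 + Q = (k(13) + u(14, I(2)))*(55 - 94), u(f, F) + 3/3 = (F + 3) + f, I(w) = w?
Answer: 1451504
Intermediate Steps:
k(a) = 16 (k(a) = 2*(-4*(-2)) = 2*8 = 16)
u(f, F) = 2 + F + f (u(f, F) = -1 + ((F + 3) + f) = -1 + ((3 + F) + f) = -1 + (3 + F + f) = 2 + F + f)
Q = -1328 (Q = -2 + (16 + (2 + 2 + 14))*(55 - 94) = -2 + (16 + 18)*(-39) = -2 + 34*(-39) = -2 - 1326 = -1328)
Q*(-1093) = -1328*(-1093) = 1451504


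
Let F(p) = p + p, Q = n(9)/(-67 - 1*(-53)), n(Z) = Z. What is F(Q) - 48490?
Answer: -339439/7 ≈ -48491.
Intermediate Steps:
Q = -9/14 (Q = 9/(-67 - 1*(-53)) = 9/(-67 + 53) = 9/(-14) = 9*(-1/14) = -9/14 ≈ -0.64286)
F(p) = 2*p
F(Q) - 48490 = 2*(-9/14) - 48490 = -9/7 - 48490 = -339439/7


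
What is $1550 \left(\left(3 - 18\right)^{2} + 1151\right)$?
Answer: $2132800$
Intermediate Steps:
$1550 \left(\left(3 - 18\right)^{2} + 1151\right) = 1550 \left(\left(-15\right)^{2} + 1151\right) = 1550 \left(225 + 1151\right) = 1550 \cdot 1376 = 2132800$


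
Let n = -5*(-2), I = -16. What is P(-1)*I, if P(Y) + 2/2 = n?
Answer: -144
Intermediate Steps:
n = 10
P(Y) = 9 (P(Y) = -1 + 10 = 9)
P(-1)*I = 9*(-16) = -144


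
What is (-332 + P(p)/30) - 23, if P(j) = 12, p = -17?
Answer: -1773/5 ≈ -354.60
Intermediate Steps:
(-332 + P(p)/30) - 23 = (-332 + 12/30) - 23 = (-332 + 12*(1/30)) - 23 = (-332 + 2/5) - 23 = -1658/5 - 23 = -1773/5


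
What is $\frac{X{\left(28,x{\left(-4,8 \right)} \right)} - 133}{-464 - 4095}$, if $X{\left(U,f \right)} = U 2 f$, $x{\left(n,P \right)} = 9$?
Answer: $- \frac{371}{4559} \approx -0.081378$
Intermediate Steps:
$X{\left(U,f \right)} = 2 U f$
$\frac{X{\left(28,x{\left(-4,8 \right)} \right)} - 133}{-464 - 4095} = \frac{2 \cdot 28 \cdot 9 - 133}{-464 - 4095} = \frac{504 - 133}{-4559} = 371 \left(- \frac{1}{4559}\right) = - \frac{371}{4559}$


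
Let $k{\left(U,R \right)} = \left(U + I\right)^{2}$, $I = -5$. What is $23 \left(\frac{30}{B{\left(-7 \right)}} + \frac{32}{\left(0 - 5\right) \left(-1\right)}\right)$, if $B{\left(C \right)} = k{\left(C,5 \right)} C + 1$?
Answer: $\frac{737702}{5035} \approx 146.51$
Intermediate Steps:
$k{\left(U,R \right)} = \left(-5 + U\right)^{2}$ ($k{\left(U,R \right)} = \left(U - 5\right)^{2} = \left(-5 + U\right)^{2}$)
$B{\left(C \right)} = 1 + C \left(-5 + C\right)^{2}$ ($B{\left(C \right)} = \left(-5 + C\right)^{2} C + 1 = C \left(-5 + C\right)^{2} + 1 = 1 + C \left(-5 + C\right)^{2}$)
$23 \left(\frac{30}{B{\left(-7 \right)}} + \frac{32}{\left(0 - 5\right) \left(-1\right)}\right) = 23 \left(\frac{30}{1 - 7 \left(-5 - 7\right)^{2}} + \frac{32}{\left(0 - 5\right) \left(-1\right)}\right) = 23 \left(\frac{30}{1 - 7 \left(-12\right)^{2}} + \frac{32}{\left(-5\right) \left(-1\right)}\right) = 23 \left(\frac{30}{1 - 1008} + \frac{32}{5}\right) = 23 \left(\frac{30}{1 - 1008} + 32 \cdot \frac{1}{5}\right) = 23 \left(\frac{30}{-1007} + \frac{32}{5}\right) = 23 \left(30 \left(- \frac{1}{1007}\right) + \frac{32}{5}\right) = 23 \left(- \frac{30}{1007} + \frac{32}{5}\right) = 23 \cdot \frac{32074}{5035} = \frac{737702}{5035}$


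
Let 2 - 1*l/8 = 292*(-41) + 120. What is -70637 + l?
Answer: 24195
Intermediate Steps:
l = 94832 (l = 16 - 8*(292*(-41) + 120) = 16 - 8*(-11972 + 120) = 16 - 8*(-11852) = 16 + 94816 = 94832)
-70637 + l = -70637 + 94832 = 24195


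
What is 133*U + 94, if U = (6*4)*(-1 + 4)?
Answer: 9670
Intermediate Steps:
U = 72 (U = 24*3 = 72)
133*U + 94 = 133*72 + 94 = 9576 + 94 = 9670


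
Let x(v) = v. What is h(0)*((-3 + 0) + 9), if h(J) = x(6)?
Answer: 36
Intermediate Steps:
h(J) = 6
h(0)*((-3 + 0) + 9) = 6*((-3 + 0) + 9) = 6*(-3 + 9) = 6*6 = 36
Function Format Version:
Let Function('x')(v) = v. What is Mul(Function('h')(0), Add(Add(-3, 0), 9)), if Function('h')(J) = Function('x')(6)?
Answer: 36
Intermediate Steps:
Function('h')(J) = 6
Mul(Function('h')(0), Add(Add(-3, 0), 9)) = Mul(6, Add(Add(-3, 0), 9)) = Mul(6, Add(-3, 9)) = Mul(6, 6) = 36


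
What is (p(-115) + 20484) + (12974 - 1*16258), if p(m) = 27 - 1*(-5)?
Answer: 17232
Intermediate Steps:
p(m) = 32 (p(m) = 27 + 5 = 32)
(p(-115) + 20484) + (12974 - 1*16258) = (32 + 20484) + (12974 - 1*16258) = 20516 + (12974 - 16258) = 20516 - 3284 = 17232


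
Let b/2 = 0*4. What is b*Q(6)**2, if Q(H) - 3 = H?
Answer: 0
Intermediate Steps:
Q(H) = 3 + H
b = 0 (b = 2*(0*4) = 2*0 = 0)
b*Q(6)**2 = 0*(3 + 6)**2 = 0*9**2 = 0*81 = 0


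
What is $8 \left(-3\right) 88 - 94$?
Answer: $-2206$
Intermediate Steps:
$8 \left(-3\right) 88 - 94 = \left(-24\right) 88 - 94 = -2112 - 94 = -2206$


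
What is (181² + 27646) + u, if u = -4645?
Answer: 55762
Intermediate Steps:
(181² + 27646) + u = (181² + 27646) - 4645 = (32761 + 27646) - 4645 = 60407 - 4645 = 55762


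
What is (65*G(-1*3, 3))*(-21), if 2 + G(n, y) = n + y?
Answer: 2730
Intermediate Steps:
G(n, y) = -2 + n + y (G(n, y) = -2 + (n + y) = -2 + n + y)
(65*G(-1*3, 3))*(-21) = (65*(-2 - 1*3 + 3))*(-21) = (65*(-2 - 3 + 3))*(-21) = (65*(-2))*(-21) = -130*(-21) = 2730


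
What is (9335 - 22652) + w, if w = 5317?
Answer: -8000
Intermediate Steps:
(9335 - 22652) + w = (9335 - 22652) + 5317 = -13317 + 5317 = -8000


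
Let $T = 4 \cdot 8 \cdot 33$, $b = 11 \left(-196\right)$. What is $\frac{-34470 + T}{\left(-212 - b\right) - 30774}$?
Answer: $\frac{5569}{4805} \approx 1.159$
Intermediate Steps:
$b = -2156$
$T = 1056$ ($T = 32 \cdot 33 = 1056$)
$\frac{-34470 + T}{\left(-212 - b\right) - 30774} = \frac{-34470 + 1056}{\left(-212 - -2156\right) - 30774} = - \frac{33414}{\left(-212 + 2156\right) - 30774} = - \frac{33414}{1944 - 30774} = - \frac{33414}{-28830} = \left(-33414\right) \left(- \frac{1}{28830}\right) = \frac{5569}{4805}$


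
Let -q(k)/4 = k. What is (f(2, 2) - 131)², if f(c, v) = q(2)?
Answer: 19321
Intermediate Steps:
q(k) = -4*k
f(c, v) = -8 (f(c, v) = -4*2 = -8)
(f(2, 2) - 131)² = (-8 - 131)² = (-139)² = 19321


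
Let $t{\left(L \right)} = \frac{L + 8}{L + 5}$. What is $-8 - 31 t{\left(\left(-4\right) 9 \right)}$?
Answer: $-36$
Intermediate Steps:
$t{\left(L \right)} = \frac{8 + L}{5 + L}$
$-8 - 31 t{\left(\left(-4\right) 9 \right)} = -8 - 31 \frac{8 - 36}{5 - 36} = -8 - 31 \frac{1}{-31} \left(-28\right) = -8 - 31 \left(\left(- \frac{1}{31}\right) \left(-28\right)\right) = -8 - 28 = -36$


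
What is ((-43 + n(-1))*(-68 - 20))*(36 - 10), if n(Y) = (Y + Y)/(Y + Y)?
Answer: 96096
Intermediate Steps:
n(Y) = 1 (n(Y) = (2*Y)/((2*Y)) = (2*Y)*(1/(2*Y)) = 1)
((-43 + n(-1))*(-68 - 20))*(36 - 10) = ((-43 + 1)*(-68 - 20))*(36 - 10) = -42*(-88)*26 = 3696*26 = 96096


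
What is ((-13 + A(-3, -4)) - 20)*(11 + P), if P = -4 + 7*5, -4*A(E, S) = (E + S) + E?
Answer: -1281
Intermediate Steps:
A(E, S) = -E/2 - S/4 (A(E, S) = -((E + S) + E)/4 = -(S + 2*E)/4 = -E/2 - S/4)
P = 31 (P = -4 + 35 = 31)
((-13 + A(-3, -4)) - 20)*(11 + P) = ((-13 + (-½*(-3) - ¼*(-4))) - 20)*(11 + 31) = ((-13 + (3/2 + 1)) - 20)*42 = ((-13 + 5/2) - 20)*42 = (-21/2 - 20)*42 = -61/2*42 = -1281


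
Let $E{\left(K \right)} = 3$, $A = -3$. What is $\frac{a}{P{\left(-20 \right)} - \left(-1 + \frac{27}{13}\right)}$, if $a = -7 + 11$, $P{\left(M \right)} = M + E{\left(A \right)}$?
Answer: $- \frac{52}{235} \approx -0.22128$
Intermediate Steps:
$P{\left(M \right)} = 3 + M$ ($P{\left(M \right)} = M + 3 = 3 + M$)
$a = 4$
$\frac{a}{P{\left(-20 \right)} - \left(-1 + \frac{27}{13}\right)} = \frac{1}{\left(3 - 20\right) - \left(-1 + \frac{27}{13}\right)} 4 = \frac{1}{-17 - \frac{14}{13}} \cdot 4 = \frac{1}{- \frac{235}{13}} \cdot 4 = \left(- \frac{13}{235}\right) 4 = - \frac{52}{235}$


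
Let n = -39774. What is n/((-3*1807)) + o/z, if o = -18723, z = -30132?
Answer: 144440839/18149508 ≈ 7.9584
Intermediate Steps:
n/((-3*1807)) + o/z = -39774/((-3*1807)) - 18723/(-30132) = -39774/(-5421) - 18723*(-1/30132) = -39774*(-1/5421) + 6241/10044 = 13258/1807 + 6241/10044 = 144440839/18149508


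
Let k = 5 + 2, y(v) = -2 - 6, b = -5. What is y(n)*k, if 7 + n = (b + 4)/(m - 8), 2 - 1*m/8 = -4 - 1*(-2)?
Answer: -56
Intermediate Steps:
m = 32 (m = 16 - 8*(-4 - 1*(-2)) = 16 - 8*(-4 + 2) = 16 - 8*(-2) = 16 + 16 = 32)
n = -169/24 (n = -7 + (-5 + 4)/(32 - 8) = -7 - 1/24 = -169/24 ≈ -7.0417)
y(v) = -8
k = 7
y(n)*k = -8*7 = -56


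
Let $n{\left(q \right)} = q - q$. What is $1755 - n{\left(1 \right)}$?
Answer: $1755$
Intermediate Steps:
$n{\left(q \right)} = 0$
$1755 - n{\left(1 \right)} = 1755 - 0 = 1755 + 0 = 1755$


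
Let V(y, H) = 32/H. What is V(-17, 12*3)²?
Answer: 64/81 ≈ 0.79012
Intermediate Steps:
V(-17, 12*3)² = (32/((12*3)))² = (32/36)² = (32*(1/36))² = (8/9)² = 64/81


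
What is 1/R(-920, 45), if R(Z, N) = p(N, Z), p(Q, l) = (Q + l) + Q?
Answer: -1/830 ≈ -0.0012048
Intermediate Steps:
p(Q, l) = l + 2*Q
R(Z, N) = Z + 2*N
1/R(-920, 45) = 1/(-920 + 2*45) = 1/(-920 + 90) = 1/(-830) = -1/830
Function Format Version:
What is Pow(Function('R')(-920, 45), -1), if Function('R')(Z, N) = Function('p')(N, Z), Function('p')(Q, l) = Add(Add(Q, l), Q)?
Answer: Rational(-1, 830) ≈ -0.0012048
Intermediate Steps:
Function('p')(Q, l) = Add(l, Mul(2, Q))
Function('R')(Z, N) = Add(Z, Mul(2, N))
Pow(Function('R')(-920, 45), -1) = Pow(Add(-920, Mul(2, 45)), -1) = Pow(Add(-920, 90), -1) = Pow(-830, -1) = Rational(-1, 830)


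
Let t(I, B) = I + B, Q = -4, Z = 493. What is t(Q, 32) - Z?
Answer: -465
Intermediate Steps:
t(I, B) = B + I
t(Q, 32) - Z = (32 - 4) - 1*493 = 28 - 493 = -465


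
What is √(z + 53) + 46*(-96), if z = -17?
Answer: -4410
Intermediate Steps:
√(z + 53) + 46*(-96) = √(-17 + 53) + 46*(-96) = √36 - 4416 = 6 - 4416 = -4410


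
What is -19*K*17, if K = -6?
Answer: 1938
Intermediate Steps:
K = -6 (K = -1*6 = -6)
-19*K*17 = -19*(-6)*17 = 114*17 = 1938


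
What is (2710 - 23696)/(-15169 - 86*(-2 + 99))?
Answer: 20986/23511 ≈ 0.89260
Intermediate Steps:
(2710 - 23696)/(-15169 - 86*(-2 + 99)) = -20986/(-15169 - 86*97) = -20986/(-15169 - 8342) = -20986/(-23511) = -20986*(-1/23511) = 20986/23511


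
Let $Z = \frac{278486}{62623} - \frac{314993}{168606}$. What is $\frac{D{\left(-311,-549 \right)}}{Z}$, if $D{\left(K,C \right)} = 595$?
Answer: $\frac{369551473830}{1601682581} \approx 230.73$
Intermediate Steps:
$Z = \frac{1601682581}{621094914}$ ($Z = 278486 \cdot \frac{1}{62623} - \frac{18529}{9918} = \frac{278486}{62623} - \frac{18529}{9918} = \frac{1601682581}{621094914} \approx 2.5788$)
$\frac{D{\left(-311,-549 \right)}}{Z} = \frac{595}{\frac{1601682581}{621094914}} = 595 \cdot \frac{621094914}{1601682581} = \frac{369551473830}{1601682581}$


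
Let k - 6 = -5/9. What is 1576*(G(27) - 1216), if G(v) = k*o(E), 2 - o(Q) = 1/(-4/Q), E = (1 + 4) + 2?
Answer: -5652718/3 ≈ -1.8842e+6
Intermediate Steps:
E = 7 (E = 5 + 2 = 7)
k = 49/9 (k = 6 - 5/9 = 49/9 ≈ 5.4444)
o(Q) = 2 + Q/4 (o(Q) = 2 - 1/((-4/Q)) = 2 - (-1)*Q/4 = 2 + Q/4)
G(v) = 245/12 (G(v) = 49*(2 + (¼)*7)/9 = 49*(2 + 7/4)/9 = (49/9)*(15/4) = 245/12)
1576*(G(27) - 1216) = 1576*(245/12 - 1216) = 1576*(-14347/12) = -5652718/3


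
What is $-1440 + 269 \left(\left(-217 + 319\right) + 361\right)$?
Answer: $123107$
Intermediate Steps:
$-1440 + 269 \left(\left(-217 + 319\right) + 361\right) = -1440 + 269 \left(102 + 361\right) = -1440 + 269 \cdot 463 = -1440 + 124547 = 123107$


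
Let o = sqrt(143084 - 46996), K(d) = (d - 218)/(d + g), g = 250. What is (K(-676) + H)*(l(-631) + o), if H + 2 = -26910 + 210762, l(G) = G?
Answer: -8236757869/71 + 26106998*sqrt(24022)/71 ≈ -5.9020e+7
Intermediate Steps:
K(d) = (-218 + d)/(250 + d) (K(d) = (d - 218)/(d + 250) = (-218 + d)/(250 + d))
H = 183850 (H = -2 + (-26910 + 210762) = -2 + 183852 = 183850)
o = 2*sqrt(24022) (o = sqrt(96088) = 2*sqrt(24022) ≈ 309.98)
(K(-676) + H)*(l(-631) + o) = ((-218 - 676)/(250 - 676) + 183850)*(-631 + 2*sqrt(24022)) = (-894/(-426) + 183850)*(-631 + 2*sqrt(24022)) = (-1/426*(-894) + 183850)*(-631 + 2*sqrt(24022)) = (149/71 + 183850)*(-631 + 2*sqrt(24022)) = 13053499*(-631 + 2*sqrt(24022))/71 = -8236757869/71 + 26106998*sqrt(24022)/71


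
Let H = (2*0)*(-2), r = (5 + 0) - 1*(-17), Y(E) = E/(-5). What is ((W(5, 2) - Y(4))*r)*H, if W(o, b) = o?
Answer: 0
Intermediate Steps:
Y(E) = -E/5 (Y(E) = E*(-1/5) = -E/5)
r = 22 (r = 5 + 17 = 22)
H = 0 (H = 0*(-2) = 0)
((W(5, 2) - Y(4))*r)*H = ((5 - (-1)*4/5)*22)*0 = ((5 - 1*(-4/5))*22)*0 = ((5 + 4/5)*22)*0 = ((29/5)*22)*0 = (638/5)*0 = 0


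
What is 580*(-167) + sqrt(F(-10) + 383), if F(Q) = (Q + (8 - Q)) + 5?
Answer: -96860 + 6*sqrt(11) ≈ -96840.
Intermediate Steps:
F(Q) = 13 (F(Q) = 8 + 5 = 13)
580*(-167) + sqrt(F(-10) + 383) = 580*(-167) + sqrt(13 + 383) = -96860 + sqrt(396) = -96860 + 6*sqrt(11)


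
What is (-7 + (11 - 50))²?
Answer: 2116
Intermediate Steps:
(-7 + (11 - 50))² = (-7 - 39)² = (-46)² = 2116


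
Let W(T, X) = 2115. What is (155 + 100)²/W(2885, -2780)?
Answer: 1445/47 ≈ 30.745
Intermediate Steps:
(155 + 100)²/W(2885, -2780) = (155 + 100)²/2115 = 255²*(1/2115) = 65025*(1/2115) = 1445/47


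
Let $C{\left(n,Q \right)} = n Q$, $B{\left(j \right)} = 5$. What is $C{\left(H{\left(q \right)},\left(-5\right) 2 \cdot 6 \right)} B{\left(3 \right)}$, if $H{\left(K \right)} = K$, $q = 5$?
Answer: $-1500$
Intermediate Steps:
$C{\left(n,Q \right)} = Q n$
$C{\left(H{\left(q \right)},\left(-5\right) 2 \cdot 6 \right)} B{\left(3 \right)} = \left(-5\right) 2 \cdot 6 \cdot 5 \cdot 5 = \left(-10\right) 6 \cdot 5 \cdot 5 = \left(-60\right) 5 \cdot 5 = \left(-300\right) 5 = -1500$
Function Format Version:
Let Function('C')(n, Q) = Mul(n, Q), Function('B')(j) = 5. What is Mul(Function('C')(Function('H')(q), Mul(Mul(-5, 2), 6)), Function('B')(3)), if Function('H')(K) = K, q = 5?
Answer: -1500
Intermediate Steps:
Function('C')(n, Q) = Mul(Q, n)
Mul(Function('C')(Function('H')(q), Mul(Mul(-5, 2), 6)), Function('B')(3)) = Mul(Mul(Mul(Mul(-5, 2), 6), 5), 5) = Mul(Mul(Mul(-10, 6), 5), 5) = Mul(Mul(-60, 5), 5) = Mul(-300, 5) = -1500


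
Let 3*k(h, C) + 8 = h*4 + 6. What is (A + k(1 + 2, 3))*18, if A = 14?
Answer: 312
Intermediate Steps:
k(h, C) = -2/3 + 4*h/3 (k(h, C) = -8/3 + (h*4 + 6)/3 = -8/3 + (4*h + 6)/3 = -8/3 + (6 + 4*h)/3 = -8/3 + (2 + 4*h/3) = -2/3 + 4*h/3)
(A + k(1 + 2, 3))*18 = (14 + (-2/3 + 4*(1 + 2)/3))*18 = (14 + (-2/3 + (4/3)*3))*18 = (14 + (-2/3 + 4))*18 = (14 + 10/3)*18 = (52/3)*18 = 312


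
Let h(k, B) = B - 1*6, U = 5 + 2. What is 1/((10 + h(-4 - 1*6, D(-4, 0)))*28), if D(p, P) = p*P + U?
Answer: 1/308 ≈ 0.0032468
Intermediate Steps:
U = 7
D(p, P) = 7 + P*p (D(p, P) = p*P + 7 = P*p + 7 = 7 + P*p)
h(k, B) = -6 + B (h(k, B) = B - 6 = -6 + B)
1/((10 + h(-4 - 1*6, D(-4, 0)))*28) = 1/((10 + (-6 + (7 + 0*(-4))))*28) = 1/((10 + (-6 + (7 + 0)))*28) = 1/((10 + (-6 + 7))*28) = 1/((10 + 1)*28) = 1/(11*28) = 1/308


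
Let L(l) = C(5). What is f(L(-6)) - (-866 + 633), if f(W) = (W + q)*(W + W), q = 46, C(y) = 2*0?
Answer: 233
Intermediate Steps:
C(y) = 0
L(l) = 0
f(W) = 2*W*(46 + W) (f(W) = (W + 46)*(W + W) = (46 + W)*(2*W) = 2*W*(46 + W))
f(L(-6)) - (-866 + 633) = 2*0*(46 + 0) - (-866 + 633) = 2*0*46 - 1*(-233) = 0 + 233 = 233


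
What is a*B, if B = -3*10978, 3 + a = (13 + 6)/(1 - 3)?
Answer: 411675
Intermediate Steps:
a = -25/2 (a = -3 + (13 + 6)/(1 - 3) = -3 + 19/(-2) = -3 + 19*(-1/2) = -3 - 19/2 = -25/2 ≈ -12.500)
B = -32934
a*B = -25/2*(-32934) = 411675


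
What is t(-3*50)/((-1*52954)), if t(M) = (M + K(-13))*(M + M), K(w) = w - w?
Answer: -22500/26477 ≈ -0.84979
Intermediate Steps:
K(w) = 0
t(M) = 2*M² (t(M) = (M + 0)*(M + M) = M*(2*M) = 2*M²)
t(-3*50)/((-1*52954)) = (2*(-3*50)²)/((-1*52954)) = (2*(-150)²)/(-52954) = (2*22500)*(-1/52954) = 45000*(-1/52954) = -22500/26477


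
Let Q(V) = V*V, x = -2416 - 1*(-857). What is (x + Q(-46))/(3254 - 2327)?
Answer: 557/927 ≈ 0.60086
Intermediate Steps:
x = -1559 (x = -2416 + 857 = -1559)
Q(V) = V²
(x + Q(-46))/(3254 - 2327) = (-1559 + (-46)²)/(3254 - 2327) = (-1559 + 2116)/927 = 557*(1/927) = 557/927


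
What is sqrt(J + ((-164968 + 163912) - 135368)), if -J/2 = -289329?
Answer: sqrt(442234) ≈ 665.01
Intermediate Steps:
J = 578658 (J = -2*(-289329) = 578658)
sqrt(J + ((-164968 + 163912) - 135368)) = sqrt(578658 + ((-164968 + 163912) - 135368)) = sqrt(578658 + (-1056 - 135368)) = sqrt(578658 - 136424) = sqrt(442234)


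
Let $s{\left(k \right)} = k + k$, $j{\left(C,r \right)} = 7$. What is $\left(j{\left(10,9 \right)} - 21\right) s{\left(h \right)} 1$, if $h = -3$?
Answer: $84$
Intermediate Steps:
$s{\left(k \right)} = 2 k$
$\left(j{\left(10,9 \right)} - 21\right) s{\left(h \right)} 1 = \left(7 - 21\right) 2 \left(-3\right) 1 = - 14 \left(\left(-6\right) 1\right) = \left(-14\right) \left(-6\right) = 84$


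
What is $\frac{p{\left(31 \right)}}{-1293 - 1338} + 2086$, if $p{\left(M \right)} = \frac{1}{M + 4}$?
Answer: $\frac{192089309}{92085} \approx 2086.0$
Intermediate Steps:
$p{\left(M \right)} = \frac{1}{4 + M}$
$\frac{p{\left(31 \right)}}{-1293 - 1338} + 2086 = \frac{1}{\left(4 + 31\right) \left(-1293 - 1338\right)} + 2086 = \frac{1}{35 \left(-2631\right)} + 2086 = \frac{1}{35} \left(- \frac{1}{2631}\right) + 2086 = - \frac{1}{92085} + 2086 = \frac{192089309}{92085}$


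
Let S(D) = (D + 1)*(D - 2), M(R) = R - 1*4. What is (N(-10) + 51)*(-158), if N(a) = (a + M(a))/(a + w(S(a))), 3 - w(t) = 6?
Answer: -108546/13 ≈ -8349.7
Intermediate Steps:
M(R) = -4 + R (M(R) = R - 4 = -4 + R)
S(D) = (1 + D)*(-2 + D)
w(t) = -3 (w(t) = 3 - 1*6 = 3 - 6 = -3)
N(a) = (-4 + 2*a)/(-3 + a) (N(a) = (a + (-4 + a))/(a - 3) = (-4 + 2*a)/(-3 + a))
(N(-10) + 51)*(-158) = (2*(-2 - 10)/(-3 - 10) + 51)*(-158) = (2*(-12)/(-13) + 51)*(-158) = (2*(-1/13)*(-12) + 51)*(-158) = (24/13 + 51)*(-158) = (687/13)*(-158) = -108546/13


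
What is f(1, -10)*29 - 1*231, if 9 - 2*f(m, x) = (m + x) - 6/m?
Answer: 117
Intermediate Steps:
f(m, x) = 9/2 + 3/m - m/2 - x/2 (f(m, x) = 9/2 - ((m + x) - 6/m)/2 = 9/2 - (m + x - 6/m)/2 = 9/2 + (3/m - m/2 - x/2) = 9/2 + 3/m - m/2 - x/2)
f(1, -10)*29 - 1*231 = ((1/2)*(6 - 1*1*(-9 + 1 - 10))/1)*29 - 1*231 = ((1/2)*1*(6 - 1*1*(-18)))*29 - 231 = ((1/2)*1*(6 + 18))*29 - 231 = ((1/2)*1*24)*29 - 231 = 12*29 - 231 = 348 - 231 = 117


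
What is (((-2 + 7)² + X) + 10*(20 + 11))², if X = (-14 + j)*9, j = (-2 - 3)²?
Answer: 188356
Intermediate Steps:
j = 25 (j = (-5)² = 25)
X = 99 (X = (-14 + 25)*9 = 11*9 = 99)
(((-2 + 7)² + X) + 10*(20 + 11))² = (((-2 + 7)² + 99) + 10*(20 + 11))² = ((5² + 99) + 10*31)² = ((25 + 99) + 310)² = (124 + 310)² = 434² = 188356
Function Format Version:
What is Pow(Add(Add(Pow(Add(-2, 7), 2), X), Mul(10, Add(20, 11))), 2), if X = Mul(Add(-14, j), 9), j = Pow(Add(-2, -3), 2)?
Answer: 188356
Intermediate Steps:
j = 25 (j = Pow(-5, 2) = 25)
X = 99 (X = Mul(Add(-14, 25), 9) = Mul(11, 9) = 99)
Pow(Add(Add(Pow(Add(-2, 7), 2), X), Mul(10, Add(20, 11))), 2) = Pow(Add(Add(Pow(Add(-2, 7), 2), 99), Mul(10, Add(20, 11))), 2) = Pow(Add(Add(Pow(5, 2), 99), Mul(10, 31)), 2) = Pow(Add(Add(25, 99), 310), 2) = Pow(Add(124, 310), 2) = Pow(434, 2) = 188356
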